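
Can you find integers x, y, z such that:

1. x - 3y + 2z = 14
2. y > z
Yes

Take x = 16, y = 0, z = -1. Substituting into each constraint:
  (1) 16 - 3(0) + 2(-1) = 14 ✓
  (2) 0 > -1 ✓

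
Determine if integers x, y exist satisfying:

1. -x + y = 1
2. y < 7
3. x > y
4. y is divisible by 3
No

A contradictory subset is {-x + y = 1, x > y}. No integer assignment can satisfy these jointly:

  - -x + y = 1: is a linear equation tying the variables together
  - x > y: bounds one variable relative to another variable

From the equation, x − y = -1, i.e. x − y = -1; but x > y requires x − y ≥ 1. Contradiction.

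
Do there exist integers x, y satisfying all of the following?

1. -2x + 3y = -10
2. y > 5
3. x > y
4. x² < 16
No

A contradictory subset is {-2x + 3y = -10, y > 5, x² < 16}. No integer assignment can satisfy these jointly:

  - -2x + 3y = -10: is a linear equation tying the variables together
  - y > 5: bounds one variable relative to a constant
  - x² < 16: restricts x to |x| ≤ 3

Range argument: with x ∈ [-3, 3], y ∈ [6, ∞], the left side of the equation is at least 12, but the right side is -10 < 12. No integer solution exists.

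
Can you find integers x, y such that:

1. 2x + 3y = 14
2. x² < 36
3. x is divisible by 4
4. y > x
No

The full constraint system is jointly infeasible over the integers. Each constraint and what it forces:

  - 2x + 3y = 14: is a linear equation tying the variables together
  - x² < 36: restricts x to |x| ≤ 5
  - x is divisible by 4: restricts x to multiples of 4
  - y > x: bounds one variable relative to another variable

The bounds confine x to {-4, 0, 4} with 4 | x. For each value, substitute into the equation:
  • x = -4: the equation gives 3y = 22, so y would not be an integer.
  • x = 0: the equation gives 3y = 14, so y would not be an integer.
  • x = 4: the equation forces y = 2, but y > x fails since 2 ≤ 4.
Every case fails, so no integer solution exists.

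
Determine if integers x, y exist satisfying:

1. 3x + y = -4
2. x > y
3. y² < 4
No

The full constraint system is jointly infeasible over the integers. Each constraint and what it forces:

  - 3x + y = -4: is a linear equation tying the variables together
  - x > y: bounds one variable relative to another variable
  - y² < 4: restricts y to |y| ≤ 1

Propagating the comparison: x > y and y ≥ -1 give x ≥ 0. Range argument: with x ∈ [0, ∞], y ∈ [-1, 1], the left side of the equation is at least -1, but the right side is -4 < -1. No integer solution exists.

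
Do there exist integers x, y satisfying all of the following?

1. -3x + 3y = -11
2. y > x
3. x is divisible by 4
No

Even the single constraint (-3x + 3y = -11) is infeasible over the integers.

  - -3x + 3y = -11: every term on the left is divisible by 3, so the LHS ≡ 0 (mod 3), but the RHS -11 is not — no integer solution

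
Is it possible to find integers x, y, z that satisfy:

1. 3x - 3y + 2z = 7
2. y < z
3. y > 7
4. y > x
Yes

Take x = 1, y = 8, z = 14. Substituting into each constraint:
  (1) 3(1) - 3(8) + 2(14) = 7 ✓
  (2) 8 < 14 ✓
  (3) 8 > 7 ✓
  (4) 8 > 1 ✓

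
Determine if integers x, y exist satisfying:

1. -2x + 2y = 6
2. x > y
No

The full constraint system is jointly infeasible over the integers. Each constraint and what it forces:

  - -2x + 2y = 6: is a linear equation tying the variables together
  - x > y: bounds one variable relative to another variable

From the equation, x − y = -3, i.e. x − y = -3; but x > y requires x − y ≥ 1. Contradiction.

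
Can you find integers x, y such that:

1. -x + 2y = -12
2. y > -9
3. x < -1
Yes

Take x = -2, y = -7. Substituting into each constraint:
  (1) 2 + 2(-7) = -12 ✓
  (2) -7 > -9 ✓
  (3) -2 < -1 ✓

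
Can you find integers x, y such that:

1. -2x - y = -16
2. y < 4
Yes

Take x = 7, y = 2. Substituting into each constraint:
  (1) -2(7) + (-2) = -16 ✓
  (2) 2 < 4 ✓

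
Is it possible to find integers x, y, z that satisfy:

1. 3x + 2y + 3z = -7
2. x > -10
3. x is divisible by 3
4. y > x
Yes

Take x = 0, y = 1, z = -3. Substituting into each constraint:
  (1) 3(0) + 2(1) + 3(-3) = -7 ✓
  (2) 0 > -10 ✓
  (3) 0 = 3 × 0, remainder 0 ✓
  (4) 1 > 0 ✓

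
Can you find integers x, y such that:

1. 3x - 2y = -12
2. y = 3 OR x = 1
Yes

Take x = -2, y = 3. Substituting into each constraint:
  (1) 3(-2) - 2(3) = -12 ✓
  (2) y = 3, target 3 ✓ (first branch holds)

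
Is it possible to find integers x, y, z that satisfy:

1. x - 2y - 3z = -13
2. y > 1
Yes

Take x = 0, y = 2, z = 3. Substituting into each constraint:
  (1) 0 - 2(2) - 3(3) = -13 ✓
  (2) 2 > 1 ✓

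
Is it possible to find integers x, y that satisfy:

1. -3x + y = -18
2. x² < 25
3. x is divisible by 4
Yes

Take x = 0, y = -18. Substituting into each constraint:
  (1) -3(0) + (-18) = -18 ✓
  (2) x² = (0)² = 0, and 0 < 25 ✓
  (3) 0 = 4 × 0, remainder 0 ✓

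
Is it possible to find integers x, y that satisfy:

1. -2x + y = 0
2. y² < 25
Yes

Take x = 0, y = 0. Substituting into each constraint:
  (1) -2(0) + 0 = 0 ✓
  (2) y² = (0)² = 0, and 0 < 25 ✓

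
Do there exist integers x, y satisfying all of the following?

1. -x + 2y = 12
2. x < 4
Yes

Take x = 0, y = 6. Substituting into each constraint:
  (1) 0 + 2(6) = 12 ✓
  (2) 0 < 4 ✓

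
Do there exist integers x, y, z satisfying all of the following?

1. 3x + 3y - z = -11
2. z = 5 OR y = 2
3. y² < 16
Yes

Take x = -2, y = 0, z = 5. Substituting into each constraint:
  (1) 3(-2) + 3(0) + (-5) = -11 ✓
  (2) z = 5, target 5 ✓ (first branch holds)
  (3) y² = (0)² = 0, and 0 < 16 ✓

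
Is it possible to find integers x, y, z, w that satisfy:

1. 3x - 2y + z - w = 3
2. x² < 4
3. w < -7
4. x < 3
Yes

Take x = 0, y = 0, z = -5, w = -8. Substituting into each constraint:
  (1) 3(0) - 2(0) + (-5) + 8 = 3 ✓
  (2) x² = (0)² = 0, and 0 < 4 ✓
  (3) -8 < -7 ✓
  (4) 0 < 3 ✓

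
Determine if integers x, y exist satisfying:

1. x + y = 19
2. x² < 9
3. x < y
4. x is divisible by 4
Yes

Take x = 0, y = 19. Substituting into each constraint:
  (1) 0 + 19 = 19 ✓
  (2) x² = (0)² = 0, and 0 < 9 ✓
  (3) 0 < 19 ✓
  (4) 0 = 4 × 0, remainder 0 ✓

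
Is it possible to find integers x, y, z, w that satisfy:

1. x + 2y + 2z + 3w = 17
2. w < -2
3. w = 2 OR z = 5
Yes

Take x = 0, y = 8, z = 5, w = -3. Substituting into each constraint:
  (1) 0 + 2(8) + 2(5) + 3(-3) = 17 ✓
  (2) -3 < -2 ✓
  (3) z = 5, target 5 ✓ (second branch holds)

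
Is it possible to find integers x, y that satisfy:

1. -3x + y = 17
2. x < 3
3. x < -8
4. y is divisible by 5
Yes

Take x = -9, y = -10. Substituting into each constraint:
  (1) -3(-9) + (-10) = 17 ✓
  (2) -9 < 3 ✓
  (3) -9 < -8 ✓
  (4) -10 = 5 × -2, remainder 0 ✓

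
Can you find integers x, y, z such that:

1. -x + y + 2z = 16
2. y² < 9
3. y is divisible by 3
Yes

Take x = 0, y = 0, z = 8. Substituting into each constraint:
  (1) 0 + 0 + 2(8) = 16 ✓
  (2) y² = (0)² = 0, and 0 < 9 ✓
  (3) 0 = 3 × 0, remainder 0 ✓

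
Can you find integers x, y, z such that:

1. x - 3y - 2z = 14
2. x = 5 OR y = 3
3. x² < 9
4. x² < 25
Yes

Take x = 1, y = 3, z = -11. Substituting into each constraint:
  (1) 1 - 3(3) - 2(-11) = 14 ✓
  (2) y = 3, target 3 ✓ (second branch holds)
  (3) x² = (1)² = 1, and 1 < 9 ✓
  (4) x² = (1)² = 1, and 1 < 25 ✓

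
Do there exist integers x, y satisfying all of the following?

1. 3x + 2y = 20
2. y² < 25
Yes

Take x = 6, y = 1. Substituting into each constraint:
  (1) 3(6) + 2(1) = 20 ✓
  (2) y² = (1)² = 1, and 1 < 25 ✓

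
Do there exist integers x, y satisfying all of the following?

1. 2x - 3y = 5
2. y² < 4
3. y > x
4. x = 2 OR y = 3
No

A contradictory subset is {2x - 3y = 5, y > x, x = 2 OR y = 3}. No integer assignment can satisfy these jointly:

  - 2x - 3y = 5: is a linear equation tying the variables together
  - y > x: bounds one variable relative to another variable
  - x = 2 OR y = 3: forces a choice: either x = 2 or y = 3

Split on the disjunction (x = 2 OR y = 3):
  • If x = 2: with x = 2, every remaining term of the linear equation is divisible by 3, so the left side is ≡ 0 (mod 3); but the right side 1 ≡ 1 (mod 3). No integers can satisfy it.
  • If y = 3: the equation forces x = 7, giving (y, x) = (3, 7), which violates y > x.
Both branches are infeasible, so the system has no integer solution.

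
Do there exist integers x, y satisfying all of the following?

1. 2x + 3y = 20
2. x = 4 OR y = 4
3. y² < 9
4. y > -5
No

A contradictory subset is {2x + 3y = 20, x = 4 OR y = 4, y² < 9}. No integer assignment can satisfy these jointly:

  - 2x + 3y = 20: is a linear equation tying the variables together
  - x = 4 OR y = 4: forces a choice: either x = 4 or y = 4
  - y² < 9: restricts y to |y| ≤ 2

Split on the disjunction (x = 4 OR y = 4):
  • If x = 4: the equation forces y = 4, but y² < 9 requires |y| ≤ 2.
  • If y = 4: this contradicts y² < 9, which requires |y| ≤ 2.
Both branches are infeasible, so the system has no integer solution.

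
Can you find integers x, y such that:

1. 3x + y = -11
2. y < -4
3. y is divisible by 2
Yes

Take x = -1, y = -8. Substituting into each constraint:
  (1) 3(-1) + (-8) = -11 ✓
  (2) -8 < -4 ✓
  (3) -8 = 2 × -4, remainder 0 ✓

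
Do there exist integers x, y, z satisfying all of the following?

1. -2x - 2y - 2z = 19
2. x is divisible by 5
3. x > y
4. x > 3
No

Even the single constraint (-2x - 2y - 2z = 19) is infeasible over the integers.

  - -2x - 2y - 2z = 19: every term on the left is divisible by 2, so the LHS ≡ 0 (mod 2), but the RHS 19 is not — no integer solution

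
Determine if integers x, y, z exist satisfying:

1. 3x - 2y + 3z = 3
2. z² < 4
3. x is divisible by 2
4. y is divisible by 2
Yes

Take x = 0, y = 0, z = 1. Substituting into each constraint:
  (1) 3(0) - 2(0) + 3(1) = 3 ✓
  (2) z² = (1)² = 1, and 1 < 4 ✓
  (3) 0 = 2 × 0, remainder 0 ✓
  (4) 0 = 2 × 0, remainder 0 ✓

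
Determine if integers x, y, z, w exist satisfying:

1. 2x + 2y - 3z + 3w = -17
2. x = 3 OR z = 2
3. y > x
Yes

Take x = 3, y = 5, z = 3, w = -8. Substituting into each constraint:
  (1) 2(3) + 2(5) - 3(3) + 3(-8) = -17 ✓
  (2) x = 3, target 3 ✓ (first branch holds)
  (3) 5 > 3 ✓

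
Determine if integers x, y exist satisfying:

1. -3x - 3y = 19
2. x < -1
No

Even the single constraint (-3x - 3y = 19) is infeasible over the integers.

  - -3x - 3y = 19: every term on the left is divisible by 3, so the LHS ≡ 0 (mod 3), but the RHS 19 is not — no integer solution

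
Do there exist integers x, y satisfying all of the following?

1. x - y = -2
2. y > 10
Yes

Take x = 9, y = 11. Substituting into each constraint:
  (1) 9 + (-11) = -2 ✓
  (2) 11 > 10 ✓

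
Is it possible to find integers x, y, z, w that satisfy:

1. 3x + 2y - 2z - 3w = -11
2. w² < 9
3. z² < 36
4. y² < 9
Yes

Take x = -3, y = 0, z = 1, w = 0. Substituting into each constraint:
  (1) 3(-3) + 2(0) - 2(1) - 3(0) = -11 ✓
  (2) w² = (0)² = 0, and 0 < 9 ✓
  (3) z² = (1)² = 1, and 1 < 36 ✓
  (4) y² = (0)² = 0, and 0 < 9 ✓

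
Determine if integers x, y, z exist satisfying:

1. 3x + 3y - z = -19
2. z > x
Yes

Take x = 0, y = -6, z = 1. Substituting into each constraint:
  (1) 3(0) + 3(-6) + (-1) = -19 ✓
  (2) 1 > 0 ✓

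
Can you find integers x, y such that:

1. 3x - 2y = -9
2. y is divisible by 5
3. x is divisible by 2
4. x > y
No

A contradictory subset is {3x - 2y = -9, x is divisible by 2}. No integer assignment can satisfy these jointly:

  - 3x - 2y = -9: is a linear equation tying the variables together
  - x is divisible by 2: restricts x to multiples of 2

Modular obstruction: writing x = 2x', every remaining term of the linear equation is divisible by 2, so the left side is ≡ 0 (mod 2); but the right side -9 ≡ 1 (mod 2). No integers can satisfy it.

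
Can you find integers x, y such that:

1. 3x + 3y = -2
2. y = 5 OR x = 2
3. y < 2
No

Even the single constraint (3x + 3y = -2) is infeasible over the integers.

  - 3x + 3y = -2: every term on the left is divisible by 3, so the LHS ≡ 0 (mod 3), but the RHS -2 is not — no integer solution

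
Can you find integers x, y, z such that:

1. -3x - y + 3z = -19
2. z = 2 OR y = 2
Yes

Take x = 8, y = 1, z = 2. Substituting into each constraint:
  (1) -3(8) + (-1) + 3(2) = -19 ✓
  (2) z = 2, target 2 ✓ (first branch holds)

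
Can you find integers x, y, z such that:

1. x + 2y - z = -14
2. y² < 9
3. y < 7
Yes

Take x = 0, y = 0, z = 14. Substituting into each constraint:
  (1) 0 + 2(0) + (-14) = -14 ✓
  (2) y² = (0)² = 0, and 0 < 9 ✓
  (3) 0 < 7 ✓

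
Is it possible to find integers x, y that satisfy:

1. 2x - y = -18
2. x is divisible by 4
Yes

Take x = 0, y = 18. Substituting into each constraint:
  (1) 2(0) + (-18) = -18 ✓
  (2) 0 = 4 × 0, remainder 0 ✓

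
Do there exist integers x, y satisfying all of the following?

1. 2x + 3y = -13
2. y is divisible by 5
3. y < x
Yes

Take x = 1, y = -5. Substituting into each constraint:
  (1) 2(1) + 3(-5) = -13 ✓
  (2) -5 = 5 × -1, remainder 0 ✓
  (3) -5 < 1 ✓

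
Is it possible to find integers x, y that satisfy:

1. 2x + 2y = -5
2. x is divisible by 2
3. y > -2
No

Even the single constraint (2x + 2y = -5) is infeasible over the integers.

  - 2x + 2y = -5: every term on the left is divisible by 2, so the LHS ≡ 0 (mod 2), but the RHS -5 is not — no integer solution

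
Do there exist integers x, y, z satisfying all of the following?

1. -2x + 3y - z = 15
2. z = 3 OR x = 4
Yes

Take x = -9, y = 0, z = 3. Substituting into each constraint:
  (1) -2(-9) + 3(0) + (-3) = 15 ✓
  (2) z = 3, target 3 ✓ (first branch holds)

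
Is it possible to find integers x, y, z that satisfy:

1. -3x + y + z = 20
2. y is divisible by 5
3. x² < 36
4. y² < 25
Yes

Take x = 2, y = 0, z = 26. Substituting into each constraint:
  (1) -3(2) + 0 + 26 = 20 ✓
  (2) 0 = 5 × 0, remainder 0 ✓
  (3) x² = (2)² = 4, and 4 < 36 ✓
  (4) y² = (0)² = 0, and 0 < 25 ✓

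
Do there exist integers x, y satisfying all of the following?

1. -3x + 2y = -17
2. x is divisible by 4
No

The full constraint system is jointly infeasible over the integers. Each constraint and what it forces:

  - -3x + 2y = -17: is a linear equation tying the variables together
  - x is divisible by 4: restricts x to multiples of 4

Modular obstruction: writing x = 4x', every remaining term of the linear equation is divisible by 2, so the left side is ≡ 0 (mod 2); but the right side -17 ≡ 1 (mod 2). No integers can satisfy it.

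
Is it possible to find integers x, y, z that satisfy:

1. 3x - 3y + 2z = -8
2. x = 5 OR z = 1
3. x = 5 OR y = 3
Yes

Take x = 5, y = 1, z = -10. Substituting into each constraint:
  (1) 3(5) - 3(1) + 2(-10) = -8 ✓
  (2) x = 5, target 5 ✓ (first branch holds)
  (3) x = 5, target 5 ✓ (first branch holds)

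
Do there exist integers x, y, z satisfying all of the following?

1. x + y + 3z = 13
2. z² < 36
Yes

Take x = 13, y = 0, z = 0. Substituting into each constraint:
  (1) 13 + 0 + 3(0) = 13 ✓
  (2) z² = (0)² = 0, and 0 < 36 ✓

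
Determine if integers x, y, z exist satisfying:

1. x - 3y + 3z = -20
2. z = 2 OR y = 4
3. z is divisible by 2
Yes

Take x = 1, y = 9, z = 2. Substituting into each constraint:
  (1) 1 - 3(9) + 3(2) = -20 ✓
  (2) z = 2, target 2 ✓ (first branch holds)
  (3) 2 = 2 × 1, remainder 0 ✓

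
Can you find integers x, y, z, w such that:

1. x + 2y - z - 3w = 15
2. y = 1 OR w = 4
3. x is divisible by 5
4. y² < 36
Yes

Take x = 0, y = 1, z = -13, w = 0. Substituting into each constraint:
  (1) 0 + 2(1) + 13 - 3(0) = 15 ✓
  (2) y = 1, target 1 ✓ (first branch holds)
  (3) 0 = 5 × 0, remainder 0 ✓
  (4) y² = (1)² = 1, and 1 < 36 ✓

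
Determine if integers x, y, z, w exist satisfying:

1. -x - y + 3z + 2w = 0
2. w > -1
Yes

Take x = 0, y = 0, z = 0, w = 0. Substituting into each constraint:
  (1) 0 + 0 + 3(0) + 2(0) = 0 ✓
  (2) 0 > -1 ✓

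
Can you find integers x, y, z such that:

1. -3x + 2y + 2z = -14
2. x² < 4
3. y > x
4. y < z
No

The full constraint system is jointly infeasible over the integers. Each constraint and what it forces:

  - -3x + 2y + 2z = -14: is a linear equation tying the variables together
  - x² < 4: restricts x to |x| ≤ 1
  - y > x: bounds one variable relative to another variable
  - y < z: bounds one variable relative to another variable

Propagating the comparisons: y > x and x ≥ -1 give y ≥ 0; z > y and y ≥ 0 give z ≥ 1. Range argument: with x ∈ [-1, 1], y ∈ [0, ∞], z ∈ [1, ∞], the left side of the equation is at least -1, but the right side is -14 < -1. No integer solution exists.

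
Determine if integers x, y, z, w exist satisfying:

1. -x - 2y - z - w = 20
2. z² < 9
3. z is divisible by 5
Yes

Take x = 0, y = -10, z = 0, w = 0. Substituting into each constraint:
  (1) 0 - 2(-10) + 0 + 0 = 20 ✓
  (2) z² = (0)² = 0, and 0 < 9 ✓
  (3) 0 = 5 × 0, remainder 0 ✓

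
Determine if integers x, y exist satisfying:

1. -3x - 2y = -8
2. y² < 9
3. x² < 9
Yes

Take x = 2, y = 1. Substituting into each constraint:
  (1) -3(2) - 2(1) = -8 ✓
  (2) y² = (1)² = 1, and 1 < 9 ✓
  (3) x² = (2)² = 4, and 4 < 9 ✓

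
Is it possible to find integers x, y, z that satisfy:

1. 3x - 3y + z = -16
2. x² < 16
Yes

Take x = 0, y = 6, z = 2. Substituting into each constraint:
  (1) 3(0) - 3(6) + 2 = -16 ✓
  (2) x² = (0)² = 0, and 0 < 16 ✓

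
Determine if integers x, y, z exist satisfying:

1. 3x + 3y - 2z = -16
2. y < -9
Yes

Take x = 0, y = -10, z = -7. Substituting into each constraint:
  (1) 3(0) + 3(-10) - 2(-7) = -16 ✓
  (2) -10 < -9 ✓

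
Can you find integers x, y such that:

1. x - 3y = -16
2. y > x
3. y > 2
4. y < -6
No

A contradictory subset is {y > 2, y < -6}. No integer assignment can satisfy these jointly:

  - y > 2: bounds one variable relative to a constant
  - y < -6: bounds one variable relative to a constant

Direct contradiction: the bounds on y require y ≥ 3 and y ≤ -7 simultaneously, which is empty.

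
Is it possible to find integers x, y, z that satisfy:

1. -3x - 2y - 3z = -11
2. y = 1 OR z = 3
Yes

Take x = 0, y = 1, z = 3. Substituting into each constraint:
  (1) -3(0) - 2(1) - 3(3) = -11 ✓
  (2) y = 1, target 1 ✓ (first branch holds)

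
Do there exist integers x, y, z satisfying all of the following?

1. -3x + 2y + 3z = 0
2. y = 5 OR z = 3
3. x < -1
Yes

Take x = -3, y = -9, z = 3. Substituting into each constraint:
  (1) -3(-3) + 2(-9) + 3(3) = 0 ✓
  (2) z = 3, target 3 ✓ (second branch holds)
  (3) -3 < -1 ✓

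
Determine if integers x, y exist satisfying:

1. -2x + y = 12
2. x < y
Yes

Take x = -11, y = -10. Substituting into each constraint:
  (1) -2(-11) + (-10) = 12 ✓
  (2) -11 < -10 ✓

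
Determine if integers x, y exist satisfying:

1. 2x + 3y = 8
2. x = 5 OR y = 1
No

The full constraint system is jointly infeasible over the integers. Each constraint and what it forces:

  - 2x + 3y = 8: is a linear equation tying the variables together
  - x = 5 OR y = 1: forces a choice: either x = 5 or y = 1

Split on the disjunction (x = 5 OR y = 1):
  • If x = 5: with x = 5, every remaining term of the linear equation is divisible by 3, so the left side is ≡ 0 (mod 3); but the right side -2 ≡ 1 (mod 3). No integers can satisfy it.
  • If y = 1: with y = 1, every remaining term of the linear equation is divisible by 2, so the left side is ≡ 0 (mod 2); but the right side 5 ≡ 1 (mod 2). No integers can satisfy it.
Both branches are infeasible, so the system has no integer solution.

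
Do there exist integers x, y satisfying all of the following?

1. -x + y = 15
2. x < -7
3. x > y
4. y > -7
No

A contradictory subset is {-x + y = 15, x > y}. No integer assignment can satisfy these jointly:

  - -x + y = 15: is a linear equation tying the variables together
  - x > y: bounds one variable relative to another variable

From the equation, x − y = -15, i.e. x − y = -15; but x > y requires x − y ≥ 1. Contradiction.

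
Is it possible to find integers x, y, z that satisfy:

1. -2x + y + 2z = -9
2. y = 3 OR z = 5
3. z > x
Yes

Take x = 4, y = -11, z = 5. Substituting into each constraint:
  (1) -2(4) + (-11) + 2(5) = -9 ✓
  (2) z = 5, target 5 ✓ (second branch holds)
  (3) 5 > 4 ✓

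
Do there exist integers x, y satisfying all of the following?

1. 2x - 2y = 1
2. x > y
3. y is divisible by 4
No

Even the single constraint (2x - 2y = 1) is infeasible over the integers.

  - 2x - 2y = 1: every term on the left is divisible by 2, so the LHS ≡ 0 (mod 2), but the RHS 1 is not — no integer solution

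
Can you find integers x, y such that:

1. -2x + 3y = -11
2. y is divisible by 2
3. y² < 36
No

A contradictory subset is {-2x + 3y = -11, y is divisible by 2}. No integer assignment can satisfy these jointly:

  - -2x + 3y = -11: is a linear equation tying the variables together
  - y is divisible by 2: restricts y to multiples of 2

Modular obstruction: writing y = 2y', every remaining term of the linear equation is divisible by 2, so the left side is ≡ 0 (mod 2); but the right side -11 ≡ 1 (mod 2). No integers can satisfy it.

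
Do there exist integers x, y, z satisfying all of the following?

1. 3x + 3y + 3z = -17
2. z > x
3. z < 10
No

Even the single constraint (3x + 3y + 3z = -17) is infeasible over the integers.

  - 3x + 3y + 3z = -17: every term on the left is divisible by 3, so the LHS ≡ 0 (mod 3), but the RHS -17 is not — no integer solution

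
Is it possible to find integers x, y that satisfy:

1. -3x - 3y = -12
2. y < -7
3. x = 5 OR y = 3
No

The full constraint system is jointly infeasible over the integers. Each constraint and what it forces:

  - -3x - 3y = -12: is a linear equation tying the variables together
  - y < -7: bounds one variable relative to a constant
  - x = 5 OR y = 3: forces a choice: either x = 5 or y = 3

Split on the disjunction (x = 5 OR y = 3):
  • If x = 5: the equation forces y = -1, which contradicts the bound y ≤ -8.
  • If y = 3: this contradicts the bound y ≤ -8.
Both branches are infeasible, so the system has no integer solution.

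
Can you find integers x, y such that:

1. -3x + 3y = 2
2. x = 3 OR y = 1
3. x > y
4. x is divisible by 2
No

Even the single constraint (-3x + 3y = 2) is infeasible over the integers.

  - -3x + 3y = 2: every term on the left is divisible by 3, so the LHS ≡ 0 (mod 3), but the RHS 2 is not — no integer solution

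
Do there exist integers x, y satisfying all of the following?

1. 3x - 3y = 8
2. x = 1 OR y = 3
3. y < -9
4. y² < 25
No

Even the single constraint (3x - 3y = 8) is infeasible over the integers.

  - 3x - 3y = 8: every term on the left is divisible by 3, so the LHS ≡ 0 (mod 3), but the RHS 8 is not — no integer solution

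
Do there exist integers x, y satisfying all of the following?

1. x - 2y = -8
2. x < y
Yes

Take x = -8, y = 0. Substituting into each constraint:
  (1) (-8) - 2(0) = -8 ✓
  (2) -8 < 0 ✓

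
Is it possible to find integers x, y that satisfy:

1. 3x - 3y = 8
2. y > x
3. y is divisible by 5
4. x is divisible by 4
No

Even the single constraint (3x - 3y = 8) is infeasible over the integers.

  - 3x - 3y = 8: every term on the left is divisible by 3, so the LHS ≡ 0 (mod 3), but the RHS 8 is not — no integer solution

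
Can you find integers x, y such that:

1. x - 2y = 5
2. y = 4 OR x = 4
Yes

Take x = 13, y = 4. Substituting into each constraint:
  (1) 13 - 2(4) = 5 ✓
  (2) y = 4, target 4 ✓ (first branch holds)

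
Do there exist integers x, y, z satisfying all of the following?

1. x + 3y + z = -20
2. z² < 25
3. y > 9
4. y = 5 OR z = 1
Yes

Take x = -51, y = 10, z = 1. Substituting into each constraint:
  (1) (-51) + 3(10) + 1 = -20 ✓
  (2) z² = (1)² = 1, and 1 < 25 ✓
  (3) 10 > 9 ✓
  (4) z = 1, target 1 ✓ (second branch holds)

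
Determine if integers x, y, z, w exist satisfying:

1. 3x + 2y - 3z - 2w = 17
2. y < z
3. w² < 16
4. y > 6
Yes

Take x = 9, y = 7, z = 8, w = 0. Substituting into each constraint:
  (1) 3(9) + 2(7) - 3(8) - 2(0) = 17 ✓
  (2) 7 < 8 ✓
  (3) w² = (0)² = 0, and 0 < 16 ✓
  (4) 7 > 6 ✓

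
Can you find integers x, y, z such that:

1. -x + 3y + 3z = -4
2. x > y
Yes

Take x = 1, y = 0, z = -1. Substituting into each constraint:
  (1) (-1) + 3(0) + 3(-1) = -4 ✓
  (2) 1 > 0 ✓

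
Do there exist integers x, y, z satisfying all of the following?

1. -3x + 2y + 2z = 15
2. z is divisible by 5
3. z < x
Yes

Take x = 1, y = 9, z = 0. Substituting into each constraint:
  (1) -3(1) + 2(9) + 2(0) = 15 ✓
  (2) 0 = 5 × 0, remainder 0 ✓
  (3) 0 < 1 ✓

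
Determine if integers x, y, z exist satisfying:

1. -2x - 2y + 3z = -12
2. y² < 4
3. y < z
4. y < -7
No

A contradictory subset is {y² < 4, y < -7}. No integer assignment can satisfy these jointly:

  - y² < 4: restricts y to |y| ≤ 1
  - y < -7: bounds one variable relative to a constant

Direct contradiction: the bounds on y require y ≥ -1 and y ≤ -8 simultaneously, which is empty.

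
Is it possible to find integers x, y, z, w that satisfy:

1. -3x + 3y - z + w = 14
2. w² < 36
Yes

Take x = 0, y = 0, z = -14, w = 0. Substituting into each constraint:
  (1) -3(0) + 3(0) + 14 + 0 = 14 ✓
  (2) w² = (0)² = 0, and 0 < 36 ✓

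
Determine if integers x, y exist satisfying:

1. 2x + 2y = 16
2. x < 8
Yes

Take x = 7, y = 1. Substituting into each constraint:
  (1) 2(7) + 2(1) = 16 ✓
  (2) 7 < 8 ✓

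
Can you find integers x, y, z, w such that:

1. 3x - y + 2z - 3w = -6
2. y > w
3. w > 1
Yes

Take x = 1, y = 3, z = 0, w = 2. Substituting into each constraint:
  (1) 3(1) + (-3) + 2(0) - 3(2) = -6 ✓
  (2) 3 > 2 ✓
  (3) 2 > 1 ✓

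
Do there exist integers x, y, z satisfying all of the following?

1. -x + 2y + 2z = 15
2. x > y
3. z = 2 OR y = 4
Yes

Take x = 13, y = 12, z = 2. Substituting into each constraint:
  (1) (-13) + 2(12) + 2(2) = 15 ✓
  (2) 13 > 12 ✓
  (3) z = 2, target 2 ✓ (first branch holds)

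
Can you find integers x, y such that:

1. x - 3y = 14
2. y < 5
Yes

Take x = 2, y = -4. Substituting into each constraint:
  (1) 2 - 3(-4) = 14 ✓
  (2) -4 < 5 ✓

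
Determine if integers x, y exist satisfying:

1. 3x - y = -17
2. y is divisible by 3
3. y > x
No

A contradictory subset is {3x - y = -17, y is divisible by 3}. No integer assignment can satisfy these jointly:

  - 3x - y = -17: is a linear equation tying the variables together
  - y is divisible by 3: restricts y to multiples of 3

Modular obstruction: writing y = 3y', every remaining term of the linear equation is divisible by 3, so the left side is ≡ 0 (mod 3); but the right side -17 ≡ 1 (mod 3). No integers can satisfy it.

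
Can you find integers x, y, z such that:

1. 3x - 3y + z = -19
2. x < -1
Yes

Take x = -7, y = 0, z = 2. Substituting into each constraint:
  (1) 3(-7) - 3(0) + 2 = -19 ✓
  (2) -7 < -1 ✓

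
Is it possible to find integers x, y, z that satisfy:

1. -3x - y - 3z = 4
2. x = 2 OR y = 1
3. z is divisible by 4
Yes

Take x = 2, y = -10, z = 0. Substituting into each constraint:
  (1) -3(2) + 10 - 3(0) = 4 ✓
  (2) x = 2, target 2 ✓ (first branch holds)
  (3) 0 = 4 × 0, remainder 0 ✓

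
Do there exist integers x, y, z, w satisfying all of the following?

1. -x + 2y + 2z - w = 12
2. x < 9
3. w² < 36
Yes

Take x = 0, y = 0, z = 6, w = 0. Substituting into each constraint:
  (1) 0 + 2(0) + 2(6) + 0 = 12 ✓
  (2) 0 < 9 ✓
  (3) w² = (0)² = 0, and 0 < 36 ✓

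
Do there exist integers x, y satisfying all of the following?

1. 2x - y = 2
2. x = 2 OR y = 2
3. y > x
No

The full constraint system is jointly infeasible over the integers. Each constraint and what it forces:

  - 2x - y = 2: is a linear equation tying the variables together
  - x = 2 OR y = 2: forces a choice: either x = 2 or y = 2
  - y > x: bounds one variable relative to another variable

Split on the disjunction (x = 2 OR y = 2):
  • If x = 2: the equation forces y = 2, giving (x, y) = (2, 2), which violates y > x.
  • If y = 2: the equation forces x = 2, giving (y, x) = (2, 2), which violates y > x.
Both branches are infeasible, so the system has no integer solution.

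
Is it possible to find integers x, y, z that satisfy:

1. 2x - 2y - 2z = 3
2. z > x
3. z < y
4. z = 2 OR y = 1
No

Even the single constraint (2x - 2y - 2z = 3) is infeasible over the integers.

  - 2x - 2y - 2z = 3: every term on the left is divisible by 2, so the LHS ≡ 0 (mod 2), but the RHS 3 is not — no integer solution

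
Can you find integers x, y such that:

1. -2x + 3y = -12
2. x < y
Yes

Take x = -15, y = -14. Substituting into each constraint:
  (1) -2(-15) + 3(-14) = -12 ✓
  (2) -15 < -14 ✓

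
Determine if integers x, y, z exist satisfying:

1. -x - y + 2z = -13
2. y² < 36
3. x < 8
Yes

Take x = 7, y = 0, z = -3. Substituting into each constraint:
  (1) (-7) + 0 + 2(-3) = -13 ✓
  (2) y² = (0)² = 0, and 0 < 36 ✓
  (3) 7 < 8 ✓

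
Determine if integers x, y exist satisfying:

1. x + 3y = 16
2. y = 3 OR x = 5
Yes

Take x = 7, y = 3. Substituting into each constraint:
  (1) 7 + 3(3) = 16 ✓
  (2) y = 3, target 3 ✓ (first branch holds)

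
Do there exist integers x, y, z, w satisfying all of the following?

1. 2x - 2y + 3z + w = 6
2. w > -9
Yes

Take x = 0, y = 0, z = 2, w = 0. Substituting into each constraint:
  (1) 2(0) - 2(0) + 3(2) + 0 = 6 ✓
  (2) 0 > -9 ✓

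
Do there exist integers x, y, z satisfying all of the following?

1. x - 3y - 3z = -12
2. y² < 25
Yes

Take x = 0, y = 0, z = 4. Substituting into each constraint:
  (1) 0 - 3(0) - 3(4) = -12 ✓
  (2) y² = (0)² = 0, and 0 < 25 ✓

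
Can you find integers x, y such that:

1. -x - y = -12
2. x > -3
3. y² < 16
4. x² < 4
No

A contradictory subset is {-x - y = -12, y² < 16, x² < 4}. No integer assignment can satisfy these jointly:

  - -x - y = -12: is a linear equation tying the variables together
  - y² < 16: restricts y to |y| ≤ 3
  - x² < 4: restricts x to |x| ≤ 1

Range argument: with x ∈ [-1, 1], y ∈ [-3, 3], the left side of the equation is at least -4, but the right side is -12 < -4. No integer solution exists.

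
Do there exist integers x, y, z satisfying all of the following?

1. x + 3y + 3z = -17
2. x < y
Yes

Take x = 1, y = 2, z = -8. Substituting into each constraint:
  (1) 1 + 3(2) + 3(-8) = -17 ✓
  (2) 1 < 2 ✓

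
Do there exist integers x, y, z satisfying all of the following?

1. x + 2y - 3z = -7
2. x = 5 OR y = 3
Yes

Take x = 2, y = 3, z = 5. Substituting into each constraint:
  (1) 2 + 2(3) - 3(5) = -7 ✓
  (2) y = 3, target 3 ✓ (second branch holds)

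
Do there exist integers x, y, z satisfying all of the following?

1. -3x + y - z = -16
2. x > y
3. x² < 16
Yes

Take x = 1, y = 0, z = 13. Substituting into each constraint:
  (1) -3(1) + 0 + (-13) = -16 ✓
  (2) 1 > 0 ✓
  (3) x² = (1)² = 1, and 1 < 16 ✓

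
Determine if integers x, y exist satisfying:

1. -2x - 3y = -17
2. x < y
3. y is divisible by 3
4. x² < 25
No

The full constraint system is jointly infeasible over the integers. Each constraint and what it forces:

  - -2x - 3y = -17: is a linear equation tying the variables together
  - x < y: bounds one variable relative to another variable
  - y is divisible by 3: restricts y to multiples of 3
  - x² < 25: restricts x to |x| ≤ 4

The bounds confine x to {-4, -3, -2, -1, 0, 1, 2, 3, 4}. For each value, substitute into the equation:
  • x = -4: the equation gives -3y = -25, so y would not be an integer.
  • x = -3: the equation gives -3y = -23, so y would not be an integer.
  • x = -2: the equation forces y = 7, but 3 does not divide 7.
  • x = -1: the equation gives -3y = -19, so y would not be an integer.
  • x = 0: the equation gives -3y = -17, so y would not be an integer.
  • x = 1: the equation forces y = 5, but 3 does not divide 5.
  • x = 2: the equation gives -3y = -13, so y would not be an integer.
  • x = 3: the equation gives -3y = -11, so y would not be an integer.
  • x = 4: the equation forces y = 3, but y > x fails since 3 ≤ 4.
Every case fails, so no integer solution exists.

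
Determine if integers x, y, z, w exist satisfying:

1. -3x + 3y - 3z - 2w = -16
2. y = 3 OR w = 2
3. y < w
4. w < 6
Yes

Take x = 0, y = 1, z = 5, w = 2. Substituting into each constraint:
  (1) -3(0) + 3(1) - 3(5) - 2(2) = -16 ✓
  (2) w = 2, target 2 ✓ (second branch holds)
  (3) 1 < 2 ✓
  (4) 2 < 6 ✓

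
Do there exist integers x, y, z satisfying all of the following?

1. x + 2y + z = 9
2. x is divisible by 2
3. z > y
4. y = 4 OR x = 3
Yes

Take x = -4, y = 4, z = 5. Substituting into each constraint:
  (1) (-4) + 2(4) + 5 = 9 ✓
  (2) -4 = 2 × -2, remainder 0 ✓
  (3) 5 > 4 ✓
  (4) y = 4, target 4 ✓ (first branch holds)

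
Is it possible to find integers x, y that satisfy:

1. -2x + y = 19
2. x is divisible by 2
Yes

Take x = 0, y = 19. Substituting into each constraint:
  (1) -2(0) + 19 = 19 ✓
  (2) 0 = 2 × 0, remainder 0 ✓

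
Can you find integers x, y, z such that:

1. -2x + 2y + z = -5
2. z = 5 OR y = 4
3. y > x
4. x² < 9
Yes

Take x = -1, y = 4, z = -15. Substituting into each constraint:
  (1) -2(-1) + 2(4) + (-15) = -5 ✓
  (2) y = 4, target 4 ✓ (second branch holds)
  (3) 4 > -1 ✓
  (4) x² = (-1)² = 1, and 1 < 9 ✓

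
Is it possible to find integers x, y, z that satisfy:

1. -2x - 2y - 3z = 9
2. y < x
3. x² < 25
Yes

Take x = 2, y = 1, z = -5. Substituting into each constraint:
  (1) -2(2) - 2(1) - 3(-5) = 9 ✓
  (2) 1 < 2 ✓
  (3) x² = (2)² = 4, and 4 < 25 ✓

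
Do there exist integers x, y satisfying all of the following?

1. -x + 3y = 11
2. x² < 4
Yes

Take x = 1, y = 4. Substituting into each constraint:
  (1) (-1) + 3(4) = 11 ✓
  (2) x² = (1)² = 1, and 1 < 4 ✓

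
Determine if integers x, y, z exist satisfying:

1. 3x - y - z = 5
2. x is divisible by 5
Yes

Take x = 0, y = 0, z = -5. Substituting into each constraint:
  (1) 3(0) + 0 + 5 = 5 ✓
  (2) 0 = 5 × 0, remainder 0 ✓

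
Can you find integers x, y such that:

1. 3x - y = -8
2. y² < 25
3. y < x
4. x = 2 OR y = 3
No

A contradictory subset is {3x - y = -8, y < x, x = 2 OR y = 3}. No integer assignment can satisfy these jointly:

  - 3x - y = -8: is a linear equation tying the variables together
  - y < x: bounds one variable relative to another variable
  - x = 2 OR y = 3: forces a choice: either x = 2 or y = 3

Split on the disjunction (x = 2 OR y = 3):
  • If x = 2: the equation forces y = 14, giving (x, y) = (2, 14), which violates x > y.
  • If y = 3: with y = 3, every remaining term of the linear equation is divisible by 3, so the left side is ≡ 0 (mod 3); but the right side -5 ≡ 1 (mod 3). No integers can satisfy it.
Both branches are infeasible, so the system has no integer solution.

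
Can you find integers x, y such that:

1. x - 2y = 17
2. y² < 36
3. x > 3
Yes

Take x = 17, y = 0. Substituting into each constraint:
  (1) 17 - 2(0) = 17 ✓
  (2) y² = (0)² = 0, and 0 < 36 ✓
  (3) 17 > 3 ✓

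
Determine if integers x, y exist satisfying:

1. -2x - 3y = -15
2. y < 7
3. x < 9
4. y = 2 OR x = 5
No

A contradictory subset is {-2x - 3y = -15, y = 2 OR x = 5}. No integer assignment can satisfy these jointly:

  - -2x - 3y = -15: is a linear equation tying the variables together
  - y = 2 OR x = 5: forces a choice: either y = 2 or x = 5

Split on the disjunction (y = 2 OR x = 5):
  • If y = 2: with y = 2, every remaining term of the linear equation is divisible by 2, so the left side is ≡ 0 (mod 2); but the right side -9 ≡ 1 (mod 2). No integers can satisfy it.
  • If x = 5: with x = 5, every remaining term of the linear equation is divisible by 3, so the left side is ≡ 0 (mod 3); but the right side -5 ≡ 1 (mod 3). No integers can satisfy it.
Both branches are infeasible, so the system has no integer solution.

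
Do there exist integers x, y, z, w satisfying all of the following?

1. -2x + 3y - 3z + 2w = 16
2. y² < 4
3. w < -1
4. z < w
Yes

Take x = 0, y = 0, z = -14, w = -13. Substituting into each constraint:
  (1) -2(0) + 3(0) - 3(-14) + 2(-13) = 16 ✓
  (2) y² = (0)² = 0, and 0 < 4 ✓
  (3) -13 < -1 ✓
  (4) -14 < -13 ✓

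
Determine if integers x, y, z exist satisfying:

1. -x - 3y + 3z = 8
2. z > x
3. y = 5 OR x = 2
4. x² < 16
Yes

Take x = 1, y = 5, z = 8. Substituting into each constraint:
  (1) (-1) - 3(5) + 3(8) = 8 ✓
  (2) 8 > 1 ✓
  (3) y = 5, target 5 ✓ (first branch holds)
  (4) x² = (1)² = 1, and 1 < 16 ✓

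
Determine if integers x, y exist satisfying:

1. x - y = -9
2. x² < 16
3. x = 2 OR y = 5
Yes

Take x = 2, y = 11. Substituting into each constraint:
  (1) 2 + (-11) = -9 ✓
  (2) x² = (2)² = 4, and 4 < 16 ✓
  (3) x = 2, target 2 ✓ (first branch holds)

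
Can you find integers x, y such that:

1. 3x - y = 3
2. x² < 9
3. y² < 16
Yes

Take x = 1, y = 0. Substituting into each constraint:
  (1) 3(1) + 0 = 3 ✓
  (2) x² = (1)² = 1, and 1 < 9 ✓
  (3) y² = (0)² = 0, and 0 < 16 ✓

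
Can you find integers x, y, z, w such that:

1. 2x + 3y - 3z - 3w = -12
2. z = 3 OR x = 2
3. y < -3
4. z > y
Yes

Take x = 3, y = -4, z = 3, w = -1. Substituting into each constraint:
  (1) 2(3) + 3(-4) - 3(3) - 3(-1) = -12 ✓
  (2) z = 3, target 3 ✓ (first branch holds)
  (3) -4 < -3 ✓
  (4) 3 > -4 ✓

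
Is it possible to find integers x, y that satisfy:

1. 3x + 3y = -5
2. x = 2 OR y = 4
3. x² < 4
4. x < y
No

Even the single constraint (3x + 3y = -5) is infeasible over the integers.

  - 3x + 3y = -5: every term on the left is divisible by 3, so the LHS ≡ 0 (mod 3), but the RHS -5 is not — no integer solution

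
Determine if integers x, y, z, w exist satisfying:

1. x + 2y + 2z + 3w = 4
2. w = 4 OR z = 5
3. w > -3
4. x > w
Yes

Take x = 6, y = 0, z = -7, w = 4. Substituting into each constraint:
  (1) 6 + 2(0) + 2(-7) + 3(4) = 4 ✓
  (2) w = 4, target 4 ✓ (first branch holds)
  (3) 4 > -3 ✓
  (4) 6 > 4 ✓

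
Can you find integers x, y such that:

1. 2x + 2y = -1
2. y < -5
No

Even the single constraint (2x + 2y = -1) is infeasible over the integers.

  - 2x + 2y = -1: every term on the left is divisible by 2, so the LHS ≡ 0 (mod 2), but the RHS -1 is not — no integer solution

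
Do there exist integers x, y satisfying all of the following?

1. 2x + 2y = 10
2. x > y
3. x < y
No

A contradictory subset is {x > y, x < y}. No integer assignment can satisfy these jointly:

  - x > y: bounds one variable relative to another variable
  - x < y: bounds one variable relative to another variable

Direct contradiction: x > y and y > x cannot both hold.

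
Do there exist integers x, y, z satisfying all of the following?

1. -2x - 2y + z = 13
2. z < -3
Yes

Take x = 0, y = -9, z = -5. Substituting into each constraint:
  (1) -2(0) - 2(-9) + (-5) = 13 ✓
  (2) -5 < -3 ✓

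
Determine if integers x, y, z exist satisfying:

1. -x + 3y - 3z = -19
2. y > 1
Yes

Take x = 1, y = 2, z = 8. Substituting into each constraint:
  (1) (-1) + 3(2) - 3(8) = -19 ✓
  (2) 2 > 1 ✓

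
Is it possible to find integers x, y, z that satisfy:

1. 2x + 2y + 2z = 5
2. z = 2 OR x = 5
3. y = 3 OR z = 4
No

Even the single constraint (2x + 2y + 2z = 5) is infeasible over the integers.

  - 2x + 2y + 2z = 5: every term on the left is divisible by 2, so the LHS ≡ 0 (mod 2), but the RHS 5 is not — no integer solution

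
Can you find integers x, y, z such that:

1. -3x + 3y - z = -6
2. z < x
Yes

Take x = 1, y = -1, z = 0. Substituting into each constraint:
  (1) -3(1) + 3(-1) + 0 = -6 ✓
  (2) 0 < 1 ✓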